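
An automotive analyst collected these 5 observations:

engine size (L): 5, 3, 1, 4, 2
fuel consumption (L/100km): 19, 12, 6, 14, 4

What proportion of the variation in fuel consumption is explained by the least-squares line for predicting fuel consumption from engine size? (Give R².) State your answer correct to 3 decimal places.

0.876

n = 5, Σx = 15, Σy = 55, Σxy = 201, Σx² = 55, Σy² = 753
Sxx = Σx² − (Σx)²/n = 55 − 45 = 10
Sxy = Σxy − (Σx)(Σy)/n = 201 − 165 = 36
Syy = Σy² − (Σy)²/n = 753 − 605 = 148
R² = Sxy²/(Sxx·Syy) = (36)²/(10·148) = 0.875676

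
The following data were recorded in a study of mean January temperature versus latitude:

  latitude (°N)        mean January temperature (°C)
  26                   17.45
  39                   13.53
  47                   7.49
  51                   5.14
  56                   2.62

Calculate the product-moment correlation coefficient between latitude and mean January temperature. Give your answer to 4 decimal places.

n = 5, Σx = 219, Σy = 46.23, Σxy = 1742.26, Σx² = 10143, Σy² = 576.9475
Sxx = Σx² − (Σx)²/n = 10143 − 9592.2 = 550.8
Sxy = Σxy − (Σx)(Σy)/n = 1742.26 − 2024.874 = -282.614
Syy = Σy² − (Σy)²/n = 576.9475 − 427.44258 = 149.50492
r = Sxy/√(Sxx·Syy) = -282.614/√(82347.309936) = -282.614/286.962210 = -0.984847

-0.9848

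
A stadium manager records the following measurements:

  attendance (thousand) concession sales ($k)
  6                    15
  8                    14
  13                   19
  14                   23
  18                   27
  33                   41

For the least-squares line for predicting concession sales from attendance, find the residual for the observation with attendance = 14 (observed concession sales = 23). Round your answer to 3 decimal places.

n = 6, Σx = 92, Σy = 139, Σxy = 2610, Σx² = 1878
Sxx = Σx² − (Σx)²/n = 1878 − 1410.666667 = 467.333333
Sxy = Σxy − (Σx)(Σy)/n = 2610 − 2131.333333 = 478.666667
b = Sxy/Sxx = 478.666667/467.333333 = 1.024251
a = ȳ − b·x̄ = 23.166667 − 1.024251·15.333333 = 7.461484
ŷ(14) = 7.461484 + 1.024251·14 = 21.800999
residual = y − ŷ = 23 − 21.800999 = 1.199001

1.199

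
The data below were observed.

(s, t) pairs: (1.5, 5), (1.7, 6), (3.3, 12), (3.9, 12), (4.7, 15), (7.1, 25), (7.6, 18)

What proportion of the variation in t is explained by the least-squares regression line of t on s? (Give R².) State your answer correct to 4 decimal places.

0.8685

n = 7, Σx = 29.8, Σy = 93, Σxy = 488.9, Σx² = 161.5, Σy² = 1523
Sxx = Σx² − (Σx)²/n = 161.5 − 126.862857 = 34.637143
Sxy = Σxy − (Σx)(Σy)/n = 488.9 − 395.914286 = 92.985714
Syy = Σy² − (Σy)²/n = 1523 − 1235.571429 = 287.428571
R² = Sxy²/(Sxx·Syy) = (92.985714)²/(34.637143·287.428571) = 0.868481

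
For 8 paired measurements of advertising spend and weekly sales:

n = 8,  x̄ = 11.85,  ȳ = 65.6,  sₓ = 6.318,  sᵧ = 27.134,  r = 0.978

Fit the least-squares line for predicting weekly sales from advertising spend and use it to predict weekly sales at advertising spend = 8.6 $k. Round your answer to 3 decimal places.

b = r · sᵧ/sₓ = 0.978 · 27.134/6.318 = 4.200230
a = ȳ − b·x̄ = 65.6 − 4.200230·11.85 = 15.827277
ŷ(8.6) = a + b·8.6 = 15.827277 + 4.200230·8.6 = 51.949253

51.949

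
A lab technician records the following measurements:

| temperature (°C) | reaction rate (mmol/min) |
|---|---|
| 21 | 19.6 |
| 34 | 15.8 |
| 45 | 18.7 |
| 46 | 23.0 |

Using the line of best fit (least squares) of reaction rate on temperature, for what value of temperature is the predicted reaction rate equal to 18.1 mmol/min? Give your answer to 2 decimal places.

22.43

n = 4, Σx = 146, Σy = 77.1, Σxy = 2848.3, Σx² = 5738
Sxx = Σx² − (Σx)²/n = 5738 − 5329 = 409
Sxy = Σxy − (Σx)(Σy)/n = 2848.3 − 2814.15 = 34.15
b = Sxy/Sxx = 34.15/409 = 0.083496
a = ȳ − b·x̄ = 19.275 − 0.083496·36.5 = 16.227384
Set a + b·x = 18.1: x = (18.1 − 16.227384) / 0.083496 = 22.427526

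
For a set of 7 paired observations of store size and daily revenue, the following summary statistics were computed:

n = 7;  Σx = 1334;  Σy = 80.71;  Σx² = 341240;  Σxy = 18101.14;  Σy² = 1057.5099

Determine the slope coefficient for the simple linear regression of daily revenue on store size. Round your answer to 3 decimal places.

Sxx = Σx² − (Σx)²/n = 341240 − 254222.285714 = 87017.714286
Sxy = Σxy − (Σx)(Σy)/n = 18101.14 − 15381.02 = 2720.12
b = Sxy/Sxx = 2720.12/87017.714286 = 0.031259

0.031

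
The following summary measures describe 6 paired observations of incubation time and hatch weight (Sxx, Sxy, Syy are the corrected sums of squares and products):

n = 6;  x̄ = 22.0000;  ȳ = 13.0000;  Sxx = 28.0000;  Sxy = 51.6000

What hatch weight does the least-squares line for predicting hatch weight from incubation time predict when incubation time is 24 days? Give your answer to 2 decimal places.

b = Sxy/Sxx = 51.6/28 = 1.842857
a = ȳ − b·x̄ = 13 − 1.842857·22 = -27.542857
ŷ(24) = a + b·24 = -27.542857 + 1.842857·24 = 16.685714

16.69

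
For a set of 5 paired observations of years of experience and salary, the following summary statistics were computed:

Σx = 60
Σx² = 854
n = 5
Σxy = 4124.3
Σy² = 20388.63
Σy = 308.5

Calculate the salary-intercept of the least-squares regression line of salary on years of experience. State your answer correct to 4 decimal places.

23.8821

Sxx = Σx² − (Σx)²/n = 854 − 720 = 134
Sxy = Σxy − (Σx)(Σy)/n = 4124.3 − 3702 = 422.3
b = Sxy/Sxx = 422.3/134 = 3.151493
a = ȳ − b·x̄ = 61.7 − 3.151493·12 = 23.882090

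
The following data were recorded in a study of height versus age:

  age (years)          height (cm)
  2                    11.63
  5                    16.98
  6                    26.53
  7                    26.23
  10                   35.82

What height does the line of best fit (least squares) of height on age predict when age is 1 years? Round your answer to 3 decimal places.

n = 5, Σx = 30, Σy = 117.19, Σxy = 809.15, Σx² = 214
Sxx = Σx² − (Σx)²/n = 214 − 180 = 34
Sxy = Σxy − (Σx)(Σy)/n = 809.15 − 703.14 = 106.01
b = Sxy/Sxx = 106.01/34 = 3.117941
a = ȳ − b·x̄ = 23.438 − 3.117941·6 = 4.730353
ŷ(1) = a + b·1 = 4.730353 + 3.117941·1 = 7.848294

7.848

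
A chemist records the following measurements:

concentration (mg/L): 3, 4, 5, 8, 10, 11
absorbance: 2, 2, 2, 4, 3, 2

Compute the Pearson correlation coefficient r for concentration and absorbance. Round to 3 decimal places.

n = 6, Σx = 41, Σy = 15, Σxy = 108, Σx² = 335, Σy² = 41
Sxx = Σx² − (Σx)²/n = 335 − 280.166667 = 54.833333
Sxy = Σxy − (Σx)(Σy)/n = 108 − 102.5 = 5.5
Syy = Σy² − (Σy)²/n = 41 − 37.5 = 3.5
r = Sxy/√(Sxx·Syy) = 5.5/√(191.916667) = 5.5/13.853399 = 0.397014

0.397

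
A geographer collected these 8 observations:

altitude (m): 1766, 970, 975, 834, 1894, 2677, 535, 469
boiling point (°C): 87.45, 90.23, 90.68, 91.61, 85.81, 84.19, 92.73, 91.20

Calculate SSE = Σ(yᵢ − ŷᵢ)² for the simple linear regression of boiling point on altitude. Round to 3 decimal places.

3.498

n = 8, Σx = 10120, Σy = 713.9, Σxy = 887059.66, Σx² = 16965588, Σy² = 63771.815
Sxx = Σx² − (Σx)²/n = 16965588 − 12801800 = 4163788
Sxy = Σxy − (Σx)(Σy)/n = 887059.66 − 903083.5 = -16023.84
Syy = Σy² − (Σy)²/n = 63771.815 − 63706.65125 = 65.16375
b = Sxy/Sxx = -16023.84/4163788 = -0.003848
SSE = Syy − b·Sxy = 65.16375 − (-0.003848)·(-16023.84) = 3.497919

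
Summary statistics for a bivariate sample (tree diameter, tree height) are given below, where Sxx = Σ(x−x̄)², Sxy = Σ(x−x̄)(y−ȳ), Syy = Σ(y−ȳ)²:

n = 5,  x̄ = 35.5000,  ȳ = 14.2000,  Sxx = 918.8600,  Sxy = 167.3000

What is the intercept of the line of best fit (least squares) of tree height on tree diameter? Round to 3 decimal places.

7.736

b = Sxy/Sxx = 167.3/918.86 = 0.182073
a = ȳ − b·x̄ = 14.2 − 0.182073·35.5 = 7.736393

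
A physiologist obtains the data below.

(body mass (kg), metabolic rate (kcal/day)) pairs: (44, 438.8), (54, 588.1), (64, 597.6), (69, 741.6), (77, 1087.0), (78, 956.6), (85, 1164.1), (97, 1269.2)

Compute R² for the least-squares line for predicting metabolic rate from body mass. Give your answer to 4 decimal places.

0.9226

n = 8, Σx = 568, Σy = 6843, Σxy = 520856.1, Σx² = 42356, Σy² = 6508153.38
Sxx = Σx² − (Σx)²/n = 42356 − 40328 = 2028
Sxy = Σxy − (Σx)(Σy)/n = 520856.1 − 485853 = 35003.1
Syy = Σy² − (Σy)²/n = 6508153.38 − 5853331.125 = 654822.255
R² = Sxy²/(Sxx·Syy) = (35003.1)²/(2028·654822.255) = 0.922617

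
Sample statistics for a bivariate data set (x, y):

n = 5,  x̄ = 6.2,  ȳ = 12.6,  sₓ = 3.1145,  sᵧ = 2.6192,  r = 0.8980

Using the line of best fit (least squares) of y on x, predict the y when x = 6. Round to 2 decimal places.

12.45

b = r · sᵧ/sₓ = 0.898 · 2.6192/3.1145 = 0.755191
a = ȳ − b·x̄ = 12.6 − 0.755191·6.2 = 7.917817
ŷ(6) = a + b·6 = 7.917817 + 0.755191·6 = 12.448962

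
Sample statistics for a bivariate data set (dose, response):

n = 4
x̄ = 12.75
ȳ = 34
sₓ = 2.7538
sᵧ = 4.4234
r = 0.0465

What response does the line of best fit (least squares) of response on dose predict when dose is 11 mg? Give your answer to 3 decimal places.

33.869

b = r · sᵧ/sₓ = 0.0465 · 4.4234/2.7538 = 0.074692
a = ȳ − b·x̄ = 34 − 0.074692·12.75 = 33.047671
ŷ(11) = a + b·11 = 33.047671 + 0.074692·11 = 33.869288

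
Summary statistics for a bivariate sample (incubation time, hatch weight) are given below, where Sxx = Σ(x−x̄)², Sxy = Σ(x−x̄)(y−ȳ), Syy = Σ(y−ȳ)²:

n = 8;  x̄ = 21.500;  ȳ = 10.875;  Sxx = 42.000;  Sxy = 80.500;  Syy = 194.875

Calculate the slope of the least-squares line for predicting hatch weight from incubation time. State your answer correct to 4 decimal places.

1.9167

b = Sxy/Sxx = 80.5/42 = 1.916667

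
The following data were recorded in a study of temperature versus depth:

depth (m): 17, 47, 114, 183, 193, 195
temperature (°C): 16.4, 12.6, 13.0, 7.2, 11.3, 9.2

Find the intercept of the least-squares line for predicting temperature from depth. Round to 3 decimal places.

15.900

n = 6, Σx = 749, Σy = 69.7, Σxy = 7645.5, Σx² = 124257
Sxx = Σx² − (Σx)²/n = 124257 − 93500.166667 = 30756.833333
Sxy = Σxy − (Σx)(Σy)/n = 7645.5 − 8700.883333 = -1055.383333
b = Sxy/Sxx = -1055.383333/30756.833333 = -0.034314
a = ȳ − b·x̄ = 11.616667 − (-0.034314)·124.833333 = 15.900171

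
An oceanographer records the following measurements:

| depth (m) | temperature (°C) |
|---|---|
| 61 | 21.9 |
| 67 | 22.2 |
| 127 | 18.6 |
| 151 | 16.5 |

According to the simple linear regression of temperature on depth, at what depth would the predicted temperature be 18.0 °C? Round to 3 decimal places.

n = 4, Σx = 406, Σy = 79.2, Σxy = 7677, Σx² = 47140
Sxx = Σx² − (Σx)²/n = 47140 − 41209 = 5931
Sxy = Σxy − (Σx)(Σy)/n = 7677 − 8038.8 = -361.8
b = Sxy/Sxx = -361.8/5931 = -0.061002
a = ȳ − b·x̄ = 19.8 − (-0.061002)·101.5 = 25.991654
Set a + b·x = 18.0: x = (18.0 − 25.991654) / (-0.061002) = 131.007463

131.007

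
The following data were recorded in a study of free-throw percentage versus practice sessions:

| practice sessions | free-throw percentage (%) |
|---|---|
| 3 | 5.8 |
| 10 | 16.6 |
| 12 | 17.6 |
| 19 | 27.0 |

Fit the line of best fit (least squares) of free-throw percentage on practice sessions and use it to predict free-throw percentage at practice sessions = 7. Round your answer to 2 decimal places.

11.50

n = 4, Σx = 44, Σy = 67, Σxy = 907.6, Σx² = 614
Sxx = Σx² − (Σx)²/n = 614 − 484 = 130
Sxy = Σxy − (Σx)(Σy)/n = 907.6 − 737 = 170.6
b = Sxy/Sxx = 170.6/130 = 1.312308
a = ȳ − b·x̄ = 16.75 − 1.312308·11 = 2.314615
ŷ(7) = a + b·7 = 2.314615 + 1.312308·7 = 11.500769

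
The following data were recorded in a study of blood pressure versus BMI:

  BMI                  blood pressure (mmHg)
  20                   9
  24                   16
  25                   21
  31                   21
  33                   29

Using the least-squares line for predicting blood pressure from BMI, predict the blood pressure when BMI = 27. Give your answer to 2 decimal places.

19.71

n = 5, Σx = 133, Σy = 96, Σxy = 2697, Σx² = 3651
Sxx = Σx² − (Σx)²/n = 3651 − 3537.8 = 113.2
Sxy = Σxy − (Σx)(Σy)/n = 2697 − 2553.6 = 143.4
b = Sxy/Sxx = 143.4/113.2 = 1.266784
a = ȳ − b·x̄ = 19.2 − 1.266784·26.6 = -14.496466
ŷ(27) = a + b·27 = -14.496466 + 1.266784·27 = 19.706714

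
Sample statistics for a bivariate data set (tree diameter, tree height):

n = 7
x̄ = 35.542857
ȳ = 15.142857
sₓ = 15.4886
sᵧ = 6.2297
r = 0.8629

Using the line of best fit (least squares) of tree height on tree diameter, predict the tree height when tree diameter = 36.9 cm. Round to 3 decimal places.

b = r · sᵧ/sₓ = 0.8629 · 6.2297/15.4886 = 0.347069
a = ȳ − b·x̄ = 15.142857 − 0.347069·35.542857 = 2.807044
ŷ(36.9) = a + b·36.9 = 2.807044 + 0.347069·36.9 = 15.613879

15.614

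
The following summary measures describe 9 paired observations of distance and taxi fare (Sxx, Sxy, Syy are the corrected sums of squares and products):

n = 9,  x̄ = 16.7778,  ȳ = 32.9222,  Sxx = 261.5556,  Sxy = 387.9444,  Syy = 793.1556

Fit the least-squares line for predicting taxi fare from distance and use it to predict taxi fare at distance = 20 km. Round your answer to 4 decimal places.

b = Sxy/Sxx = 387.9444/261.5556 = 1.483220
a = ȳ − b·x̄ = 32.9222 − 1.483220·16.7778 = 8.037038
ŷ(20) = a + b·20 = 8.037038 + 1.483220·20 = 37.701430

37.7014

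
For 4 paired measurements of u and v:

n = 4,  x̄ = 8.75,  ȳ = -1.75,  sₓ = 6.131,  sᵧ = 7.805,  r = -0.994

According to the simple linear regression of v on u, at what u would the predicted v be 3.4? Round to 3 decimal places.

b = r · sᵧ/sₓ = -0.994 · 7.805/6.131 = -1.265400
a = ȳ − b·x̄ = -1.75 − (-1.265400)·8.75 = 9.322254
Set a + b·x = 3.4: x = (3.4 − 9.322254) / (-1.265400) = 4.680142

4.680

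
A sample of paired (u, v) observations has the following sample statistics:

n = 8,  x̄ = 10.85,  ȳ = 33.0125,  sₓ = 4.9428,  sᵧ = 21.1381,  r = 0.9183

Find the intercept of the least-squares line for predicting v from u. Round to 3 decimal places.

b = r · sᵧ/sₓ = 0.9183 · 21.1381/4.9428 = 3.927150
a = ȳ − b·x̄ = 33.0125 − 3.927150·10.85 = -9.597078

-9.597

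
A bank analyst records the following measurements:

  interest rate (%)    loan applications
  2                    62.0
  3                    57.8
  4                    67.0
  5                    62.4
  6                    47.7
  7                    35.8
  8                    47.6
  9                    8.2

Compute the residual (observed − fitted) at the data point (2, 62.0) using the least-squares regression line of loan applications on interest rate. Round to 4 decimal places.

-8.8917

n = 8, Σx = 44, Σy = 388.5, Σxy = 1868.8, Σx² = 284
Sxx = Σx² − (Σx)²/n = 284 − 242 = 42
Sxy = Σxy − (Σx)(Σy)/n = 1868.8 − 2136.75 = -267.95
b = Sxy/Sxx = -267.95/42 = -6.379762
a = ȳ − b·x̄ = 48.5625 − (-6.379762)·5.5 = 83.651190
ŷ(2) = 83.651190 + (-6.379762)·2 = 70.891667
residual = y − ŷ = 62.0 − 70.891667 = -8.891667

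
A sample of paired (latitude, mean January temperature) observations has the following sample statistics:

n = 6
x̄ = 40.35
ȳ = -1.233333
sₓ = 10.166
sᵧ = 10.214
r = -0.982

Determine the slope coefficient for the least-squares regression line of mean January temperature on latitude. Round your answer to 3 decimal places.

-0.987

b = r · sᵧ/sₓ = -0.982 · 10.214/10.166 = -0.986637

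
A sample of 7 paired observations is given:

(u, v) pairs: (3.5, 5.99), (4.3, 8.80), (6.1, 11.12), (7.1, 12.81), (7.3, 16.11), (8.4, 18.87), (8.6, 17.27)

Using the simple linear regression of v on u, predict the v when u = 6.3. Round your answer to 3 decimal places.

12.597

n = 7, Σx = 45.3, Σy = 90.97, Σxy = 642.221, Σx² = 316.17
Sxx = Σx² − (Σx)²/n = 316.17 − 293.155714 = 23.014286
Sxy = Σxy − (Σx)(Σy)/n = 642.221 − 588.705857 = 53.515143
b = Sxy/Sxx = 53.515143/23.014286 = 2.325301
a = ȳ − b·x̄ = 12.995714 − 2.325301·6.471429 = -2.052305
ŷ(6.3) = a + b·6.3 = -2.052305 + 2.325301·6.3 = 12.597091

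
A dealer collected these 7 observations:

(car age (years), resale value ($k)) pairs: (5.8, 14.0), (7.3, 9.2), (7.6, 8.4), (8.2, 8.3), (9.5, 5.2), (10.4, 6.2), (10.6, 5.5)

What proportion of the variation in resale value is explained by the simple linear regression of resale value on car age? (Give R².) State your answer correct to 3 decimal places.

n = 7, Σx = 59.4, Σy = 56.8, Σxy = 452.44, Σx² = 522.7, Σy² = 515.82
Sxx = Σx² − (Σx)²/n = 522.7 − 504.051429 = 18.648571
Sxy = Σxy − (Σx)(Σy)/n = 452.44 − 481.988571 = -29.548571
Syy = Σy² − (Σy)²/n = 515.82 − 460.891429 = 54.928571
R² = Sxy²/(Sxx·Syy) = (-29.548571)²/(18.648571·54.928571) = 0.852372

0.852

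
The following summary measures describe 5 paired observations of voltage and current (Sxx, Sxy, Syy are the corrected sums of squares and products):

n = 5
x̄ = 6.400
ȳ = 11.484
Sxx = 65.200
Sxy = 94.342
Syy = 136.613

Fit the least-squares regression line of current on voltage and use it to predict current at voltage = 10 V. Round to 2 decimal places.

16.69

b = Sxy/Sxx = 94.342/65.2 = 1.446963
a = ȳ − b·x̄ = 11.484 − 1.446963·6.4 = 2.223436
ŷ(10) = a + b·10 = 2.223436 + 1.446963·10 = 16.693067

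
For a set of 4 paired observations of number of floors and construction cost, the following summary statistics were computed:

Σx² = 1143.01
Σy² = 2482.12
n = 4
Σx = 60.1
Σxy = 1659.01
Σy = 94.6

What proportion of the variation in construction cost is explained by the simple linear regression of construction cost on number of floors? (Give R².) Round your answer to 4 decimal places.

0.9611

Sxx = Σx² − (Σx)²/n = 1143.01 − 903.0025 = 240.0075
Sxy = Σxy − (Σx)(Σy)/n = 1659.01 − 1421.365 = 237.645
Syy = Σy² − (Σy)²/n = 2482.12 − 2237.29 = 244.83
R² = Sxy²/(Sxx·Syy) = (237.645)²/(240.0075·244.83) = 0.961099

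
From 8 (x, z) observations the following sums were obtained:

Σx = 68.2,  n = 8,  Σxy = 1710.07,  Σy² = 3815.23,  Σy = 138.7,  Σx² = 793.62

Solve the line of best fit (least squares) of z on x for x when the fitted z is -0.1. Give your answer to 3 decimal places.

Sxx = Σx² − (Σx)²/n = 793.62 − 581.405 = 212.215
Sxy = Σxy − (Σx)(Σy)/n = 1710.07 − 1182.4175 = 527.6525
b = Sxy/Sxx = 527.6525/212.215 = 2.486405
a = ȳ − b·x̄ = 17.3375 − 2.486405·8.525 = -3.859105
Set a + b·x = -0.1: x = (-0.1 − (-3.859105)) / 2.486405 = 1.511863

1.512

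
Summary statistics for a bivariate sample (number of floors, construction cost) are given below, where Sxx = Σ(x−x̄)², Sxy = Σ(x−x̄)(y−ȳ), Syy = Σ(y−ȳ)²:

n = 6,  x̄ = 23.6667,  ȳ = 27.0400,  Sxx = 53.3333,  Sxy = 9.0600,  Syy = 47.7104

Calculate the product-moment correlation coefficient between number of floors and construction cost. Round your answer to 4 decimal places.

0.1796

r = Sxy/√(Sxx·Syy) = 9.06/√(2544.553076) = 9.06/50.443563 = 0.179607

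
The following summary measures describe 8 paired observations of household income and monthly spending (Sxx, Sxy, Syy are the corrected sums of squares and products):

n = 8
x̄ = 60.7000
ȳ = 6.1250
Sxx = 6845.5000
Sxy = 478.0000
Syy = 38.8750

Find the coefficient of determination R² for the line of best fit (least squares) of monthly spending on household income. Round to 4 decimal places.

R² = Sxy²/(Sxx·Syy) = (478)²/(6845.5·38.875) = 0.858579

0.8586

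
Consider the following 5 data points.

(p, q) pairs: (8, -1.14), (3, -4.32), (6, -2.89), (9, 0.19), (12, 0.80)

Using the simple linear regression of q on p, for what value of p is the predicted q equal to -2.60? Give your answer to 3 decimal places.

n = 5, Σx = 38, Σy = -7.36, Σxy = -28.11, Σx² = 334
Sxx = Σx² − (Σx)²/n = 334 − 288.8 = 45.2
Sxy = Σxy − (Σx)(Σy)/n = -28.11 − (-55.936) = 27.826
b = Sxy/Sxx = 27.826/45.2 = 0.615619
a = ȳ − b·x̄ = -1.472 − 0.615619·7.6 = -6.150708
Set a + b·x = -2.60: x = (-2.60 − (-6.150708)) / 0.615619 = 5.767699

5.768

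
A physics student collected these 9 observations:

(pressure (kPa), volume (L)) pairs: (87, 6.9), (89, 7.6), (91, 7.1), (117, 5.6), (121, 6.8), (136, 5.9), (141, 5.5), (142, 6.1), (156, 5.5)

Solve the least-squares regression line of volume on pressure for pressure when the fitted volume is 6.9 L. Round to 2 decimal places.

n = 9, Σx = 1080, Σy = 57, Σxy = 6702.9, Σx² = 134978
Sxx = Σx² − (Σx)²/n = 134978 − 129600 = 5378
Sxy = Σxy − (Σx)(Σy)/n = 6702.9 − 6840 = -137.1
b = Sxy/Sxx = -137.1/5378 = -0.025493
a = ȳ − b·x̄ = 6.333333 − (-0.025493)·120 = 9.392463
Set a + b·x = 6.9: x = (6.9 − 9.392463) / (-0.025493) = 97.771456

97.77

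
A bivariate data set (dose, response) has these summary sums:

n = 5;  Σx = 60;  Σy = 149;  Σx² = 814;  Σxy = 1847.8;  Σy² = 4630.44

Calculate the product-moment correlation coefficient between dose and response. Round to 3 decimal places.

Sxx = Σx² − (Σx)²/n = 814 − 720 = 94
Sxy = Σxy − (Σx)(Σy)/n = 1847.8 − 1788 = 59.8
Syy = Σy² − (Σy)²/n = 4630.44 − 4440.2 = 190.24
r = Sxy/√(Sxx·Syy) = 59.8/√(17882.56) = 59.8/133.725689 = 0.447184

0.447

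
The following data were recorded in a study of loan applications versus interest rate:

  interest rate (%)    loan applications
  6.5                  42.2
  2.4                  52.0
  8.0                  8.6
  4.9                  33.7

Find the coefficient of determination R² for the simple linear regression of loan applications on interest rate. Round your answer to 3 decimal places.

0.689

n = 4, Σx = 21.8, Σy = 136.5, Σxy = 633.03, Σx² = 136.02, Σy² = 5694.49
Sxx = Σx² − (Σx)²/n = 136.02 − 118.81 = 17.21
Sxy = Σxy − (Σx)(Σy)/n = 633.03 − 743.925 = -110.895
Syy = Σy² − (Σy)²/n = 5694.49 − 4658.0625 = 1036.4275
R² = Sxy²/(Sxx·Syy) = (-110.895)²/(17.21·1036.4275) = 0.689452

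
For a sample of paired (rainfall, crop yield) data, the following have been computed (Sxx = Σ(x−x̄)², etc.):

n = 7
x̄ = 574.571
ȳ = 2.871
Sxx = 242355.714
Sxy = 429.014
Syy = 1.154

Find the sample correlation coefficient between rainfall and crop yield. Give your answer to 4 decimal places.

r = Sxy/√(Sxx·Syy) = 429.014/√(279678.493956) = 429.014/528.846380 = 0.811226

0.8112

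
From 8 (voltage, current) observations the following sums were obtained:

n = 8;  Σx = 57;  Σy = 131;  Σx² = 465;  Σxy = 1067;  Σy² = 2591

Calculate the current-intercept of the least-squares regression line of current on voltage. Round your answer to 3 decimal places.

0.204

Sxx = Σx² − (Σx)²/n = 465 − 406.125 = 58.875
Sxy = Σxy − (Σx)(Σy)/n = 1067 − 933.375 = 133.625
b = Sxy/Sxx = 133.625/58.875 = 2.269639
a = ȳ − b·x̄ = 16.375 − 2.269639·7.125 = 0.203822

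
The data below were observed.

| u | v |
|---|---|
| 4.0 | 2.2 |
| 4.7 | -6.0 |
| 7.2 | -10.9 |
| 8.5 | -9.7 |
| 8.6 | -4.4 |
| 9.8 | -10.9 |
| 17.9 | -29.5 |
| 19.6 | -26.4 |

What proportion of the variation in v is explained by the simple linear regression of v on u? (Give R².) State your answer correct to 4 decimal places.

n = 8, Σx = 80.3, Σy = -95.6, Σxy = -1370.48, Σx² = 1036.75, Σy² = 1959.12
Sxx = Σx² − (Σx)²/n = 1036.75 − 806.01125 = 230.73875
Sxy = Σxy − (Σx)(Σy)/n = -1370.48 − (-959.585) = -410.895
Syy = Σy² − (Σy)²/n = 1959.12 − 1142.42 = 816.7
R² = Sxy²/(Sxx·Syy) = (-410.895)²/(230.73875·816.7) = 0.895939

0.8959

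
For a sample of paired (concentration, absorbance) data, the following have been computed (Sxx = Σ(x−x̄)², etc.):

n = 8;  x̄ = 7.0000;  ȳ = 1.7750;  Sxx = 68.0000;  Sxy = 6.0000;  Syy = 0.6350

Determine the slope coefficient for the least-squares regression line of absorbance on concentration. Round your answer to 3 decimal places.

b = Sxy/Sxx = 6/68 = 0.088235

0.088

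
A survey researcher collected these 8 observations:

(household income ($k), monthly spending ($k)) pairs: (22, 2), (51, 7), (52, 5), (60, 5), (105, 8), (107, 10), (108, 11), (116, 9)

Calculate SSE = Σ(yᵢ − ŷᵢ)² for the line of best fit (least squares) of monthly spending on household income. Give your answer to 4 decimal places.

n = 8, Σx = 621, Σy = 57, Σxy = 5103, Σx² = 56983, Σy² = 469
Sxx = Σx² − (Σx)²/n = 56983 − 48205.125 = 8777.875
Sxy = Σxy − (Σx)(Σy)/n = 5103 − 4424.625 = 678.375
Syy = Σy² − (Σy)²/n = 469 − 406.125 = 62.875
b = Sxy/Sxx = 678.375/8777.875 = 0.077282
SSE = Syy − b·Sxy = 62.875 − 0.077282·678.375 = 10.448571

10.4486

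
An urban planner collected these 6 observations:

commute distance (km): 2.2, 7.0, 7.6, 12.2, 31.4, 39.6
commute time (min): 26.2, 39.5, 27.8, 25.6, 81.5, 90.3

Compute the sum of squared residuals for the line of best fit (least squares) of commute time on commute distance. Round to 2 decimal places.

361.49

n = 6, Σx = 100, Σy = 290.9, Σxy = 6992.72, Σx² = 2814.56, Σy² = 18471.23
Sxx = Σx² − (Σx)²/n = 2814.56 − 1666.666667 = 1147.893333
Sxy = Σxy − (Σx)(Σy)/n = 6992.72 − 4848.333333 = 2144.386667
Syy = Σy² − (Σy)²/n = 18471.23 − 14103.801667 = 4367.428333
b = Sxy/Sxx = 2144.386667/1147.893333 = 1.868106
SSE = Syy − b·Sxy = 4367.428333 − 1.868106·2144.386667 = 361.486280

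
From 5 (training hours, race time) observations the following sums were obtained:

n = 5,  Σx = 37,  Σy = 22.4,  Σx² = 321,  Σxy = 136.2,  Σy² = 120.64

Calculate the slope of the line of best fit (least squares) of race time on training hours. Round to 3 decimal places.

-0.626

Sxx = Σx² − (Σx)²/n = 321 − 273.8 = 47.2
Sxy = Σxy − (Σx)(Σy)/n = 136.2 − 165.76 = -29.56
b = Sxy/Sxx = -29.56/47.2 = -0.626271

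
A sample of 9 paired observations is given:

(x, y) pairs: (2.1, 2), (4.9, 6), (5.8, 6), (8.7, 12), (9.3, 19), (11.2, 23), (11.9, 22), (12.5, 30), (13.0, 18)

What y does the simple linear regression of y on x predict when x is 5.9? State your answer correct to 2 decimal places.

8.78

n = 9, Σx = 79.4, Σy = 138, Σxy = 1477.9, Σx² = 816.54
Sxx = Σx² − (Σx)²/n = 816.54 − 700.484444 = 116.055556
Sxy = Σxy − (Σx)(Σy)/n = 1477.9 − 1217.466667 = 260.433333
b = Sxy/Sxx = 260.433333/116.055556 = 2.244040
a = ȳ − b·x̄ = 15.333333 − 2.244040·8.822222 = -4.464088
ŷ(5.9) = a + b·5.9 = -4.464088 + 2.244040·5.9 = 8.775749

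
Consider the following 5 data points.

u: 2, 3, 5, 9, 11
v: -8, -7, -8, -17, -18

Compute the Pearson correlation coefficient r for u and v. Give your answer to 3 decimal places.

n = 5, Σx = 30, Σy = -58, Σxy = -428, Σx² = 240, Σy² = 790
Sxx = Σx² − (Σx)²/n = 240 − 180 = 60
Sxy = Σxy − (Σx)(Σy)/n = -428 − (-348) = -80
Syy = Σy² − (Σy)²/n = 790 − 672.8 = 117.2
r = Sxy/√(Sxx·Syy) = -80/√(7032) = -80/83.857021 = -0.954005

-0.954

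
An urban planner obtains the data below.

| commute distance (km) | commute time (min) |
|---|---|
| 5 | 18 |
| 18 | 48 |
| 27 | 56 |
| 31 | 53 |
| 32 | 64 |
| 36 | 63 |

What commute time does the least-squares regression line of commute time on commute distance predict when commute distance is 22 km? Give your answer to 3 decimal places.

46.354

n = 6, Σx = 149, Σy = 302, Σxy = 8425, Σx² = 4359
Sxx = Σx² − (Σx)²/n = 4359 − 3700.166667 = 658.833333
Sxy = Σxy − (Σx)(Σy)/n = 8425 − 7499.666667 = 925.333333
b = Sxy/Sxx = 925.333333/658.833333 = 1.404503
a = ȳ − b·x̄ = 50.333333 − 1.404503·24.833333 = 15.454844
ŷ(22) = a + b·22 = 15.454844 + 1.404503·22 = 46.353908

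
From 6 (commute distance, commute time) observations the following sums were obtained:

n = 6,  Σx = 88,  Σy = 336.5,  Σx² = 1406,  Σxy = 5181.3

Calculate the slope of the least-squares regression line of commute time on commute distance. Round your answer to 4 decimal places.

Sxx = Σx² − (Σx)²/n = 1406 − 1290.666667 = 115.333333
Sxy = Σxy − (Σx)(Σy)/n = 5181.3 − 4935.333333 = 245.966667
b = Sxy/Sxx = 245.966667/115.333333 = 2.132659

2.1327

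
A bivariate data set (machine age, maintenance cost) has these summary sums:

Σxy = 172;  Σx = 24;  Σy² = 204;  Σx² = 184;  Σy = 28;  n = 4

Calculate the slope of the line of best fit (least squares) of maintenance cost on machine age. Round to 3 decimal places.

Sxx = Σx² − (Σx)²/n = 184 − 144 = 40
Sxy = Σxy − (Σx)(Σy)/n = 172 − 168 = 4
b = Sxy/Sxx = 4/40 = 0.1

0.100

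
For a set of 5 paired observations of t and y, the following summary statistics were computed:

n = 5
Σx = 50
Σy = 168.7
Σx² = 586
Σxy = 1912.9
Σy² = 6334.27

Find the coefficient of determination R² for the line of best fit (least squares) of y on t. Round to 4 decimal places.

Sxx = Σx² − (Σx)²/n = 586 − 500 = 86
Sxy = Σxy − (Σx)(Σy)/n = 1912.9 − 1687 = 225.9
Syy = Σy² − (Σy)²/n = 6334.27 − 5691.938 = 642.332
R² = Sxy²/(Sxx·Syy) = (225.9)²/(86·642.332) = 0.923793

0.9238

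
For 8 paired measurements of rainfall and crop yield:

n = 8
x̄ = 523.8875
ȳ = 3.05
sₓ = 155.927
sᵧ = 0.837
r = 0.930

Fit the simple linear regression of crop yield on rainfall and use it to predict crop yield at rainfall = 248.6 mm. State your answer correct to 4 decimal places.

b = r · sᵧ/sₓ = 0.93 · 0.837/155.927 = 0.004992
a = ȳ − b·x̄ = 3.05 − 0.004992·523.8875 = 0.434678
ŷ(248.6) = a + b·248.6 = 0.434678 + 0.004992·248.6 = 1.675725

1.6757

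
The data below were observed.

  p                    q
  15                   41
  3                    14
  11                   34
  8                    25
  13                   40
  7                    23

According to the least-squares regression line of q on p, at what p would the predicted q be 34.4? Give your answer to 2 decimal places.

n = 6, Σx = 57, Σy = 177, Σxy = 1912, Σx² = 637
Sxx = Σx² − (Σx)²/n = 637 − 541.5 = 95.5
Sxy = Σxy − (Σx)(Σy)/n = 1912 − 1681.5 = 230.5
b = Sxy/Sxx = 230.5/95.5 = 2.413613
a = ȳ − b·x̄ = 29.5 − 2.413613·9.5 = 6.570681
Set a + b·x = 34.4: x = (34.4 − 6.570681) / 2.413613 = 11.530152

11.53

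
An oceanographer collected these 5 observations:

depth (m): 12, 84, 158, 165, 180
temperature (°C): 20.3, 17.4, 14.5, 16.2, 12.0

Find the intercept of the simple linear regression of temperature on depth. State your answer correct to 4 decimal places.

20.8814

n = 5, Σx = 599, Σy = 80.4, Σxy = 8829.2, Σx² = 91789
Sxx = Σx² − (Σx)²/n = 91789 − 71760.2 = 20028.8
Sxy = Σxy − (Σx)(Σy)/n = 8829.2 − 9631.92 = -802.72
b = Sxy/Sxx = -802.72/20028.8 = -0.040078
a = ȳ − b·x̄ = 16.08 − (-0.040078)·119.8 = 20.881379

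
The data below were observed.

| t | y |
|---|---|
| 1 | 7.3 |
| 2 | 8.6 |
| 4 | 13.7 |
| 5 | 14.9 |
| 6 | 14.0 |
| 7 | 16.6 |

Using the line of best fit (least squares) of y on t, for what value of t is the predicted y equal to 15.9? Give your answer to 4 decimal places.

n = 6, Σx = 25, Σy = 75.1, Σxy = 354, Σx² = 131
Sxx = Σx² − (Σx)²/n = 131 − 104.166667 = 26.833333
Sxy = Σxy − (Σx)(Σy)/n = 354 − 312.916667 = 41.083333
b = Sxy/Sxx = 41.083333/26.833333 = 1.531056
a = ȳ − b·x̄ = 12.516667 − 1.531056·4.166667 = 6.137267
Set a + b·x = 15.9: x = (15.9 − 6.137267) / 1.531056 = 6.376471

6.3765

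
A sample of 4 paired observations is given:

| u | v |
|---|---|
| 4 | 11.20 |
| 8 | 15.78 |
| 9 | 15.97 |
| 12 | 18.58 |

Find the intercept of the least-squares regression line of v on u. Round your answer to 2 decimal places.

n = 4, Σx = 33, Σy = 61.53, Σxy = 537.73, Σx² = 305
Sxx = Σx² − (Σx)²/n = 305 − 272.25 = 32.75
Sxy = Σxy − (Σx)(Σy)/n = 537.73 − 507.6225 = 30.1075
b = Sxy/Sxx = 30.1075/32.75 = 0.919313
a = ȳ − b·x̄ = 15.3825 − 0.919313·8.25 = 7.798168

7.80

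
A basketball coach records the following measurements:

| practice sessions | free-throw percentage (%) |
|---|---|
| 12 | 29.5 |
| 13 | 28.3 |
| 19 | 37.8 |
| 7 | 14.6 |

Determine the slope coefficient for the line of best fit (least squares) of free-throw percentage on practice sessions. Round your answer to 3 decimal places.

1.887

n = 4, Σx = 51, Σy = 110.2, Σxy = 1542.3, Σx² = 723
Sxx = Σx² − (Σx)²/n = 723 − 650.25 = 72.75
Sxy = Σxy − (Σx)(Σy)/n = 1542.3 − 1405.05 = 137.25
b = Sxy/Sxx = 137.25/72.75 = 1.886598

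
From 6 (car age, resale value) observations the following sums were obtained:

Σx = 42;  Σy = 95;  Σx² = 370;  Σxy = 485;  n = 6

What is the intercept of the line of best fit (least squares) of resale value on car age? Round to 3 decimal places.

Sxx = Σx² − (Σx)²/n = 370 − 294 = 76
Sxy = Σxy − (Σx)(Σy)/n = 485 − 665 = -180
b = Sxy/Sxx = -180/76 = -2.368421
a = ȳ − b·x̄ = 15.833333 − (-2.368421)·7 = 32.412281

32.412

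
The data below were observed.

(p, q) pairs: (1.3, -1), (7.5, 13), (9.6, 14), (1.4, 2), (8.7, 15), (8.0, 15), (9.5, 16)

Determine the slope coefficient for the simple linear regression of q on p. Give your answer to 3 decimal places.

n = 7, Σx = 46, Σy = 74, Σxy = 635.9, Σx² = 382
Sxx = Σx² − (Σx)²/n = 382 − 302.285714 = 79.714286
Sxy = Σxy − (Σx)(Σy)/n = 635.9 − 486.285714 = 149.614286
b = Sxy/Sxx = 149.614286/79.714286 = 1.876882

1.877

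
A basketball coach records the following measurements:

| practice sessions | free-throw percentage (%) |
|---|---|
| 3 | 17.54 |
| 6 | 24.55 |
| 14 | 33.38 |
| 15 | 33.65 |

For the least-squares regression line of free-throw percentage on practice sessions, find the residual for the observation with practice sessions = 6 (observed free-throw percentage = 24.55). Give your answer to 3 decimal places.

n = 4, Σx = 38, Σy = 109.12, Σxy = 1171.99, Σx² = 466
Sxx = Σx² − (Σx)²/n = 466 − 361 = 105
Sxy = Σxy − (Σx)(Σy)/n = 1171.99 − 1036.64 = 135.35
b = Sxy/Sxx = 135.35/105 = 1.289048
a = ȳ − b·x̄ = 27.28 − 1.289048·9.5 = 15.034048
ŷ(6) = 15.034048 + 1.289048·6 = 22.768333
residual = y − ŷ = 24.55 − 22.768333 = 1.781667

1.782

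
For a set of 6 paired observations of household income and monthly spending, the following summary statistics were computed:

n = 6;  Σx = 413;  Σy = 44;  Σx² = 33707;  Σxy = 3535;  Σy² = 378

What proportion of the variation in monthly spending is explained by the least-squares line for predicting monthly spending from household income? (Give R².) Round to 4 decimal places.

Sxx = Σx² − (Σx)²/n = 33707 − 28428.166667 = 5278.833333
Sxy = Σxy − (Σx)(Σy)/n = 3535 − 3028.666667 = 506.333333
Syy = Σy² − (Σy)²/n = 378 − 322.666667 = 55.333333
R² = Sxy²/(Sxx·Syy) = (506.333333)²/(5278.833333·55.333333) = 0.877704

0.8777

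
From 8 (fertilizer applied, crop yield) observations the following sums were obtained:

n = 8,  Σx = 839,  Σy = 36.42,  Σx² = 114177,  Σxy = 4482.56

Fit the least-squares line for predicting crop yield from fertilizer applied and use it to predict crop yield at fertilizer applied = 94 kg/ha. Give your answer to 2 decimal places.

Sxx = Σx² − (Σx)²/n = 114177 − 87990.125 = 26186.875
Sxy = Σxy − (Σx)(Σy)/n = 4482.56 − 3819.5475 = 663.0125
b = Sxy/Sxx = 663.0125/26186.875 = 0.025319
a = ȳ − b·x̄ = 4.5525 − 0.025319·104.875 = 1.897222
ŷ(94) = a + b·94 = 1.897222 + 0.025319·94 = 4.277161

4.28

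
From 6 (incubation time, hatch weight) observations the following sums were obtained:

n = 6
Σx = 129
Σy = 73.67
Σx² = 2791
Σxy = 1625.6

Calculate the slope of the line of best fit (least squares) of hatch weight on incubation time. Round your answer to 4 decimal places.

2.3826

Sxx = Σx² − (Σx)²/n = 2791 − 2773.5 = 17.5
Sxy = Σxy − (Σx)(Σy)/n = 1625.6 − 1583.905 = 41.695
b = Sxy/Sxx = 41.695/17.5 = 2.382571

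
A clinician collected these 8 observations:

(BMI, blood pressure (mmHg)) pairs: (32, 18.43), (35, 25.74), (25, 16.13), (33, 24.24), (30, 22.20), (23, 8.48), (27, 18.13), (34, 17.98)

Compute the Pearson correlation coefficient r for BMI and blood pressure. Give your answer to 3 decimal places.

n = 8, Σx = 239, Σy = 151.33, Σxy = 4655.7, Σx² = 7277, Σy² = 3066.6947
Sxx = Σx² − (Σx)²/n = 7277 − 7140.125 = 136.875
Sxy = Σxy − (Σx)(Σy)/n = 4655.7 − 4520.98375 = 134.71625
Syy = Σy² − (Σy)²/n = 3066.6947 − 2862.596112 = 204.098588
r = Sxy/√(Sxx·Syy) = 134.71625/√(27935.994164) = 134.71625/167.140642 = 0.806005

0.806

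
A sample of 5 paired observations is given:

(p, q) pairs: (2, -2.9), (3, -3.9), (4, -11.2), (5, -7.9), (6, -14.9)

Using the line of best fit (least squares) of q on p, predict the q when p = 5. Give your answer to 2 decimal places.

n = 5, Σx = 20, Σy = -40.8, Σxy = -191.2, Σx² = 90
Sxx = Σx² − (Σx)²/n = 90 − 80 = 10
Sxy = Σxy − (Σx)(Σy)/n = -191.2 − (-163.2) = -28
b = Sxy/Sxx = -28/10 = -2.8
a = ȳ − b·x̄ = -8.16 − (-2.8)·4 = 3.04
ŷ(5) = a + b·5 = 3.04 + (-2.8)·5 = -10.96

-10.96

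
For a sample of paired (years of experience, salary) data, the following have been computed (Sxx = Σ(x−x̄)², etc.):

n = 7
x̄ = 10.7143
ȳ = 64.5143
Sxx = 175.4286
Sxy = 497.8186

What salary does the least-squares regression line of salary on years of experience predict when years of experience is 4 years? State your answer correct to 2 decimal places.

b = Sxy/Sxx = 497.8186/175.4286 = 2.837728
a = ȳ − b·x̄ = 64.5143 − 2.837728·10.7143 = 34.110034
ŷ(4) = a + b·4 = 34.110034 + 2.837728·4 = 45.460945

45.46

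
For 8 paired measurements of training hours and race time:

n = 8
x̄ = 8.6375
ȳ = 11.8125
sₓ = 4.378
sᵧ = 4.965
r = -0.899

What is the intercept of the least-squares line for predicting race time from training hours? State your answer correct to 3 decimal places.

20.619

b = r · sᵧ/sₓ = -0.899 · 4.965/4.378 = -1.019537
a = ȳ − b·x̄ = 11.8125 − (-1.019537)·8.6375 = 20.618755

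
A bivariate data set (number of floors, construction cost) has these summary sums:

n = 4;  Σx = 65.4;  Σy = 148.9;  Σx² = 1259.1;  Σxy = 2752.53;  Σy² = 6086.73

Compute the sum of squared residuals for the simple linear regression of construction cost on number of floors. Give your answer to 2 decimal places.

11.11

Sxx = Σx² − (Σx)²/n = 1259.1 − 1069.29 = 189.81
Sxy = Σxy − (Σx)(Σy)/n = 2752.53 − 2434.515 = 318.015
Syy = Σy² − (Σy)²/n = 6086.73 − 5542.8025 = 543.9275
b = Sxy/Sxx = 318.015/189.81 = 1.675439
SSE = Syy − b·Sxy = 543.9275 − 1.675439·318.015 = 11.112895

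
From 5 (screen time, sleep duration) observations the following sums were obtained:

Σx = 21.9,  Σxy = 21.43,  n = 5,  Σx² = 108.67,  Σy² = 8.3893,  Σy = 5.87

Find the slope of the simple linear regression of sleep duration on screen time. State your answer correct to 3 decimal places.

Sxx = Σx² − (Σx)²/n = 108.67 − 95.922 = 12.748
Sxy = Σxy − (Σx)(Σy)/n = 21.43 − 25.7106 = -4.2806
b = Sxy/Sxx = -4.2806/12.748 = -0.335786

-0.336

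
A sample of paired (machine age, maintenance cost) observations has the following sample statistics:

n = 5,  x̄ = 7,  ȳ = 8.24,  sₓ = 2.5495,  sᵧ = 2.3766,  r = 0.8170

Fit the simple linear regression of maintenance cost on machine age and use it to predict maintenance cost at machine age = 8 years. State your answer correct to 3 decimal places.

9.002

b = r · sᵧ/sₓ = 0.817 · 2.3766/2.5495 = 0.761593
a = ȳ − b·x̄ = 8.24 − 0.761593·7 = 2.908847
ŷ(8) = a + b·8 = 2.908847 + 0.761593·8 = 9.001593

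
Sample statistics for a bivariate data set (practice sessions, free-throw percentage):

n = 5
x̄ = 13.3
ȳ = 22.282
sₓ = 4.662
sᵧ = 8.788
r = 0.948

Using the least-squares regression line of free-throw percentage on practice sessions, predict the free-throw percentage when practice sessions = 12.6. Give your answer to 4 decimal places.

b = r · sᵧ/sₓ = 0.948 · 8.788/4.662 = 1.787006
a = ȳ − b·x̄ = 22.282 − 1.787006·13.3 = -1.485186
ŷ(12.6) = a + b·12.6 = -1.485186 + 1.787006·12.6 = 21.031095

21.0311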